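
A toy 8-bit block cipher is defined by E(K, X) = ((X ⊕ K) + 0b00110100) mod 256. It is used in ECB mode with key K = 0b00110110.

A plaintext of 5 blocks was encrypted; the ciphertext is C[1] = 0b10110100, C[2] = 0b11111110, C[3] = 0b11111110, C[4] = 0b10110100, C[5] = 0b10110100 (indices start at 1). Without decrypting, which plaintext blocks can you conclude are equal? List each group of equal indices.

ECB encrypts each block independently with the same key, so equal ciphertext blocks imply equal plaintext blocks.
C[1] = C[4] = C[5] = 0b10110100, so P[1] = P[4] = P[5].
C[2] = C[3] = 0b11111110, so P[2] = P[3].

P[1] = P[4] = P[5]; P[2] = P[3]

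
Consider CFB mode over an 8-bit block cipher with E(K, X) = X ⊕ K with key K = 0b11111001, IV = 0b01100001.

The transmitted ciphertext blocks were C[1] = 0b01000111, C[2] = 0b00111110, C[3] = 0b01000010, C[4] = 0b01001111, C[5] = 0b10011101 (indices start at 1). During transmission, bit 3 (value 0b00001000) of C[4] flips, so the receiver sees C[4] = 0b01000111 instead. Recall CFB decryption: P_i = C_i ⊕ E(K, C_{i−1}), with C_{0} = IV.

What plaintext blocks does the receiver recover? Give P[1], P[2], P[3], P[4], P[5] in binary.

Only C[4] changed, to 0b01000111. In CFB, a change in C_i flips the same bit in P_i and garbles P_{i+1}. Decrypting the received ciphertext:
P[1]: E(K, 0b01100001) = 0b10011000; 0b01000111 ⊕ 0b10011000 = 0b11011111.
P[2]: E(K, 0b01000111) = 0b10111110; 0b00111110 ⊕ 0b10111110 = 0b10000000.
P[3]: E(K, 0b00111110) = 0b11000111; 0b01000010 ⊕ 0b11000111 = 0b10000101.
P[4]: E(K, 0b01000010) = 0b10111011; 0b01000111 ⊕ 0b10111011 = 0b11111100.
P[5]: E(K, 0b01000111) = 0b10111110; 0b10011101 ⊕ 0b10111110 = 0b00100011.
Blocks that differ from the original plaintext: P[4], P[5].

P[1] = 0b11011111, P[2] = 0b10000000, P[3] = 0b10000101, P[4] = 0b11111100, P[5] = 0b00100011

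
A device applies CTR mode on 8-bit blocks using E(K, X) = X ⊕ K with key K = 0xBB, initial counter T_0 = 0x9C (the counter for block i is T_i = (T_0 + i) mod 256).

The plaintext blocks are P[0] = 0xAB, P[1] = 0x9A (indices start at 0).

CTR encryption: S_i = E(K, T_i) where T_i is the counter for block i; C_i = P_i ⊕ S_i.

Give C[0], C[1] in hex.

C[0] = 0x8C, C[1] = 0xBC

C[0]: T = 0x9C, S = E(K, T) = 0x27; 0xAB ⊕ 0x27 = 0x8C.
C[1]: T = 0x9D, S = E(K, T) = 0x26; 0x9A ⊕ 0x26 = 0xBC.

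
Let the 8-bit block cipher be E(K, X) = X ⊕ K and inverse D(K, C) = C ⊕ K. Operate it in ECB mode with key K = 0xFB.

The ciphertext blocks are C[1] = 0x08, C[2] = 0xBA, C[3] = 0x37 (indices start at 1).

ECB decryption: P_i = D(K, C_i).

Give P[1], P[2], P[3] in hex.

P[1] = 0xF3, P[2] = 0x41, P[3] = 0xCC

P[1]: D(K, 0x08) = 0xF3.
P[2]: D(K, 0xBA) = 0x41.
P[3]: D(K, 0x37) = 0xCC.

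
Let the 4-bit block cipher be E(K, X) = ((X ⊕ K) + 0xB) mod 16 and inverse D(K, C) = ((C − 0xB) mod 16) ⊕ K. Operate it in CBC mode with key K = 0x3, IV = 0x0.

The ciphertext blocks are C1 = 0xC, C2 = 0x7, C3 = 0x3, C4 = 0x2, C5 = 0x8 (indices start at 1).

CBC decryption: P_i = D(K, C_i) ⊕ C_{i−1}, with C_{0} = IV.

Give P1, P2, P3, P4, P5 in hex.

P1: D(K, 0xC) = 0x2; 0x2 ⊕ 0x0 = 0x2.
P2: D(K, 0x7) = 0xF; 0xF ⊕ 0xC = 0x3.
P3: D(K, 0x3) = 0xB; 0xB ⊕ 0x7 = 0xC.
P4: D(K, 0x2) = 0x4; 0x4 ⊕ 0x3 = 0x7.
P5: D(K, 0x8) = 0xE; 0xE ⊕ 0x2 = 0xC.

P1 = 0x2, P2 = 0x3, P3 = 0xC, P4 = 0x7, P5 = 0xC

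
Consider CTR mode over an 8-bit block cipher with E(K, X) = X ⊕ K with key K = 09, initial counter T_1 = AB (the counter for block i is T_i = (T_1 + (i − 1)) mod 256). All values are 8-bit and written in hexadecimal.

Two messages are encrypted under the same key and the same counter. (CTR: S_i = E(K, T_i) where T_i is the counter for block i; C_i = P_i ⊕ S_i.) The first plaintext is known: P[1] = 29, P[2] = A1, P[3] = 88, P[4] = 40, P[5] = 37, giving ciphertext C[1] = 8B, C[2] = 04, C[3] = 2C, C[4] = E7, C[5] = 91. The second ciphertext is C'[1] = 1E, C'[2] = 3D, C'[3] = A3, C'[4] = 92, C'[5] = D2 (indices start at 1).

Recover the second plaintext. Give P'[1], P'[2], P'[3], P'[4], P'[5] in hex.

In CTR with a reused counter, both messages share the same keystream S_i, so C_i ⊕ C'_i = P_i ⊕ P'_i and thus P'_i = P_i ⊕ C_i ⊕ C'_i.
P'[1]: 29 ⊕ 8B ⊕ 1E = BC.
P'[2]: A1 ⊕ 04 ⊕ 3D = 98.
P'[3]: 88 ⊕ 2C ⊕ A3 = 07.
P'[4]: 40 ⊕ E7 ⊕ 92 = 35.
P'[5]: 37 ⊕ 91 ⊕ D2 = 74.

P'[1] = BC, P'[2] = 98, P'[3] = 07, P'[4] = 35, P'[5] = 74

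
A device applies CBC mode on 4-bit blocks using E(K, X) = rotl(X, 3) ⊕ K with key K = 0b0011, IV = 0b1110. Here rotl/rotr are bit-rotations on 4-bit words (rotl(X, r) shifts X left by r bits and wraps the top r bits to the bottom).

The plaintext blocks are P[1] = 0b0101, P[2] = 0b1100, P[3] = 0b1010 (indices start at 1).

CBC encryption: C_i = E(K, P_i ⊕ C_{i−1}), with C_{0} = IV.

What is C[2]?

C[2] = 0b0010

C[1]: P[1] ⊕ 0b1110 = 0b1011; E(K, 0b1011) = 0b1110.
C[2]: P[2] ⊕ 0b1110 = 0b0010; E(K, 0b0010) = 0b0010.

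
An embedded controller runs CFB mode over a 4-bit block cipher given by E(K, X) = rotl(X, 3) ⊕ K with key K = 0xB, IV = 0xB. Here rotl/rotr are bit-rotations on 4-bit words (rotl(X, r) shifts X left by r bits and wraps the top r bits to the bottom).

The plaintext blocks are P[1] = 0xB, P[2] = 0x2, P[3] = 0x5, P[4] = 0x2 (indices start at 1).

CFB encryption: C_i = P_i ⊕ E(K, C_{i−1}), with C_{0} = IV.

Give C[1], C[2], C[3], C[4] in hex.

C[1]: E(K, 0xB) = 0x6; 0xB ⊕ 0x6 = 0xD.
C[2]: E(K, 0xD) = 0x5; 0x2 ⊕ 0x5 = 0x7.
C[3]: E(K, 0x7) = 0x0; 0x5 ⊕ 0x0 = 0x5.
C[4]: E(K, 0x5) = 0x1; 0x2 ⊕ 0x1 = 0x3.

C[1] = 0xD, C[2] = 0x7, C[3] = 0x5, C[4] = 0x3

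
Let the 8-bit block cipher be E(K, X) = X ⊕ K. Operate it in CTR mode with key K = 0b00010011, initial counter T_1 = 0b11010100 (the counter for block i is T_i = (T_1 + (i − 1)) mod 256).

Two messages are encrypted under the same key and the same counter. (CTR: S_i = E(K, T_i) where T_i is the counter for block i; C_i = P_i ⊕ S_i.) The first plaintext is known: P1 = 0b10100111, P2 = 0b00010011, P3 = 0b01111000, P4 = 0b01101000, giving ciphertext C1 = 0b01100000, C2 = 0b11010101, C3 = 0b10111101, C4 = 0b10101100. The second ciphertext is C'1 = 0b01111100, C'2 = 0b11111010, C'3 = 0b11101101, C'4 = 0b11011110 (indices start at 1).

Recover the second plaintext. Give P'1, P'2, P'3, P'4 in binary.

In CTR with a reused counter, both messages share the same keystream S_i, so C_i ⊕ C'_i = P_i ⊕ P'_i and thus P'_i = P_i ⊕ C_i ⊕ C'_i.
P'1: 0b10100111 ⊕ 0b01100000 ⊕ 0b01111100 = 0b10111011.
P'2: 0b00010011 ⊕ 0b11010101 ⊕ 0b11111010 = 0b00111100.
P'3: 0b01111000 ⊕ 0b10111101 ⊕ 0b11101101 = 0b00101000.
P'4: 0b01101000 ⊕ 0b10101100 ⊕ 0b11011110 = 0b00011010.

P'1 = 0b10111011, P'2 = 0b00111100, P'3 = 0b00101000, P'4 = 0b00011010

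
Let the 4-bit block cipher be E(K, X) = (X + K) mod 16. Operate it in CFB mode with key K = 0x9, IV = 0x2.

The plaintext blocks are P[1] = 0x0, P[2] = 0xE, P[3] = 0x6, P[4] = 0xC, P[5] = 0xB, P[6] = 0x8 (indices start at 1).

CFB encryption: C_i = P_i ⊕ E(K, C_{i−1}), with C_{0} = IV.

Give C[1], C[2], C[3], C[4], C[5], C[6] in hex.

C[1]: E(K, 0x2) = 0xB; 0x0 ⊕ 0xB = 0xB.
C[2]: E(K, 0xB) = 0x4; 0xE ⊕ 0x4 = 0xA.
C[3]: E(K, 0xA) = 0x3; 0x6 ⊕ 0x3 = 0x5.
C[4]: E(K, 0x5) = 0xE; 0xC ⊕ 0xE = 0x2.
C[5]: E(K, 0x2) = 0xB; 0xB ⊕ 0xB = 0x0.
C[6]: E(K, 0x0) = 0x9; 0x8 ⊕ 0x9 = 0x1.

C[1] = 0xB, C[2] = 0xA, C[3] = 0x5, C[4] = 0x2, C[5] = 0x0, C[6] = 0x1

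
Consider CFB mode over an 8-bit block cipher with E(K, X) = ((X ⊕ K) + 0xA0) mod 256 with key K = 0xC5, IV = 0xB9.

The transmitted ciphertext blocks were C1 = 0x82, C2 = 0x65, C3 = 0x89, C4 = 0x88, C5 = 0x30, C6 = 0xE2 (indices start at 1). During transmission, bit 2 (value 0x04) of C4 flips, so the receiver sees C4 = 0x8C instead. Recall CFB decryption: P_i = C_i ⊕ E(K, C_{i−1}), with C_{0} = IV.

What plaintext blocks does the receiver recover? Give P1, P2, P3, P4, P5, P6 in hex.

Only C4 changed, to 0x8C. In CFB, a change in C_i flips the same bit in P_i and garbles P_{i+1}. Decrypting the received ciphertext:
P1: E(K, 0xB9) = 0x1C; 0x82 ⊕ 0x1C = 0x9E.
P2: E(K, 0x82) = 0xE7; 0x65 ⊕ 0xE7 = 0x82.
P3: E(K, 0x65) = 0x40; 0x89 ⊕ 0x40 = 0xC9.
P4: E(K, 0x89) = 0xEC; 0x8C ⊕ 0xEC = 0x60.
P5: E(K, 0x8C) = 0xE9; 0x30 ⊕ 0xE9 = 0xD9.
P6: E(K, 0x30) = 0x95; 0xE2 ⊕ 0x95 = 0x77.
Blocks that differ from the original plaintext: P4, P5.

P1 = 0x9E, P2 = 0x82, P3 = 0xC9, P4 = 0x60, P5 = 0xD9, P6 = 0x77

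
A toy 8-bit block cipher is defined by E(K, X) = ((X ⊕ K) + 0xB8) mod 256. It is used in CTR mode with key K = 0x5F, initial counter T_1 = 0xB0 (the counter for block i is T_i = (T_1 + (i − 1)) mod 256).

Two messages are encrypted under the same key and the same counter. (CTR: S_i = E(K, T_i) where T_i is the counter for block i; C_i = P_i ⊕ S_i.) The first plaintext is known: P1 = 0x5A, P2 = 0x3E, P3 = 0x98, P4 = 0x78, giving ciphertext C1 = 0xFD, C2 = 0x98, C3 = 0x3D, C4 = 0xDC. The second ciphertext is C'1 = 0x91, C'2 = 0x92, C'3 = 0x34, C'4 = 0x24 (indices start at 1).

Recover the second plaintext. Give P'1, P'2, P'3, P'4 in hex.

P'1 = 0x36, P'2 = 0x34, P'3 = 0x91, P'4 = 0x80

In CTR with a reused counter, both messages share the same keystream S_i, so C_i ⊕ C'_i = P_i ⊕ P'_i and thus P'_i = P_i ⊕ C_i ⊕ C'_i.
P'1: 0x5A ⊕ 0xFD ⊕ 0x91 = 0x36.
P'2: 0x3E ⊕ 0x98 ⊕ 0x92 = 0x34.
P'3: 0x98 ⊕ 0x3D ⊕ 0x34 = 0x91.
P'4: 0x78 ⊕ 0xDC ⊕ 0x24 = 0x80.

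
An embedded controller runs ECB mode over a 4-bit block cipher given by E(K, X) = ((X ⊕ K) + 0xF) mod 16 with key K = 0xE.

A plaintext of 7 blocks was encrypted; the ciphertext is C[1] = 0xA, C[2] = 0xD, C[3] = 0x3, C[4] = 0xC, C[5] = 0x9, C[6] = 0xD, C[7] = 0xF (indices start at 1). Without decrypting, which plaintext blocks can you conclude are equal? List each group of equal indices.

ECB encrypts each block independently with the same key, so equal ciphertext blocks imply equal plaintext blocks.
C[2] = C[6] = 0xD, so P[2] = P[6].

P[2] = P[6]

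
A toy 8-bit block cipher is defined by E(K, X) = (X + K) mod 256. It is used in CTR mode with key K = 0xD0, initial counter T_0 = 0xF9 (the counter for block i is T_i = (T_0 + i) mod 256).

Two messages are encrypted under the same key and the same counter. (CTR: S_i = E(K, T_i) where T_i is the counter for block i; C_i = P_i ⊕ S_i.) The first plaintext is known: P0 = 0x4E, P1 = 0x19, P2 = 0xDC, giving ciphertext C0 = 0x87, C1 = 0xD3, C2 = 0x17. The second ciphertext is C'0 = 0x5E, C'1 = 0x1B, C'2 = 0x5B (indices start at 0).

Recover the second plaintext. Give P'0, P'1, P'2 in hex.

P'0 = 0x97, P'1 = 0xD1, P'2 = 0x90

In CTR with a reused counter, both messages share the same keystream S_i, so C_i ⊕ C'_i = P_i ⊕ P'_i and thus P'_i = P_i ⊕ C_i ⊕ C'_i.
P'0: 0x4E ⊕ 0x87 ⊕ 0x5E = 0x97.
P'1: 0x19 ⊕ 0xD3 ⊕ 0x1B = 0xD1.
P'2: 0xDC ⊕ 0x17 ⊕ 0x5B = 0x90.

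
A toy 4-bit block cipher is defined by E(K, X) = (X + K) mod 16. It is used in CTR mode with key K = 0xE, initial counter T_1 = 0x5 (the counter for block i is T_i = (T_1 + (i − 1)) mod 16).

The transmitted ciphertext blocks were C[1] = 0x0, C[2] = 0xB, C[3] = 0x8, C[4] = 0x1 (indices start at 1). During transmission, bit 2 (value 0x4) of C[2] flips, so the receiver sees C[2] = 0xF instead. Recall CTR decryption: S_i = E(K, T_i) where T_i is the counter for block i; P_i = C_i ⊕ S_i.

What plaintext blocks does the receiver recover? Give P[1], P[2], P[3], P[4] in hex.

P[1] = 0x3, P[2] = 0xB, P[3] = 0xD, P[4] = 0x7

Only C[2] changed, to 0xF. In CTR, a change in C_i flips the same bit in P_i only; the keystream is unaffected. Decrypting the received ciphertext:
P[1]: T = 0x5, S = E(K, T) = 0x3; 0x0 ⊕ 0x3 = 0x3.
P[2]: T = 0x6, S = E(K, T) = 0x4; 0xF ⊕ 0x4 = 0xB.
P[3]: T = 0x7, S = E(K, T) = 0x5; 0x8 ⊕ 0x5 = 0xD.
P[4]: T = 0x8, S = E(K, T) = 0x6; 0x1 ⊕ 0x6 = 0x7.
Blocks that differ from the original plaintext: P[2].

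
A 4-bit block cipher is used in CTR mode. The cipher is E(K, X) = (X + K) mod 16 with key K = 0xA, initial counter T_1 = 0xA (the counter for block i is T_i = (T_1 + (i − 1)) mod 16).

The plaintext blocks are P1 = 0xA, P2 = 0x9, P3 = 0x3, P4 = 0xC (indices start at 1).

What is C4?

C4 = 0xB

CTR encryption: S_i = E(K, T_i) where T_i is the counter for block i; C_i = P_i ⊕ S_i.
C1: T = 0xA, S = E(K, T) = 0x4; 0xA ⊕ 0x4 = 0xE.
C2: T = 0xB, S = E(K, T) = 0x5; 0x9 ⊕ 0x5 = 0xC.
C3: T = 0xC, S = E(K, T) = 0x6; 0x3 ⊕ 0x6 = 0x5.
C4: T = 0xD, S = E(K, T) = 0x7; 0xC ⊕ 0x7 = 0xB.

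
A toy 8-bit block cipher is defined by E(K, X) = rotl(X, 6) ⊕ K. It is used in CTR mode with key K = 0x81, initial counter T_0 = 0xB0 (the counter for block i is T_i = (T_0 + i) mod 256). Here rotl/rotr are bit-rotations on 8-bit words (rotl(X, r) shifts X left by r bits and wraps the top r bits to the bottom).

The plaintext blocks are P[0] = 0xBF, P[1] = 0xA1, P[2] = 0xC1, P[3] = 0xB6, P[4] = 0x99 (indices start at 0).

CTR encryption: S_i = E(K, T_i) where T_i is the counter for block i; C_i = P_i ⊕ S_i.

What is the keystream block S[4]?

0xAC

C[0]: T = 0xB0, S = E(K, T) = 0xAD; 0xBF ⊕ 0xAD = 0x12.
C[1]: T = 0xB1, S = E(K, T) = 0xED; 0xA1 ⊕ 0xED = 0x4C.
C[2]: T = 0xB2, S = E(K, T) = 0x2D; 0xC1 ⊕ 0x2D = 0xEC.
C[3]: T = 0xB3, S = E(K, T) = 0x6D; 0xB6 ⊕ 0x6D = 0xDB.
C[4]: T = 0xB4, S = E(K, T) = 0xAC; 0x99 ⊕ 0xAC = 0x35.
So S[4] = 0xAC.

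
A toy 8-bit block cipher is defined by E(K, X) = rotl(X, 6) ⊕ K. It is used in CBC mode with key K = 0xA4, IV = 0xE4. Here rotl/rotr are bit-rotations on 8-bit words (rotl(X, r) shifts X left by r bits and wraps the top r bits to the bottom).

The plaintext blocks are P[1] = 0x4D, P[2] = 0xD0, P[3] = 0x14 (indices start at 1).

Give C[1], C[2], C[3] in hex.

CBC encryption: C_i = E(K, P_i ⊕ C_{i−1}), with C_{0} = IV.
C[1]: P[1] ⊕ 0xE4 = 0xA9; E(K, 0xA9) = 0xCE.
C[2]: P[2] ⊕ 0xCE = 0x1E; E(K, 0x1E) = 0x23.
C[3]: P[3] ⊕ 0x23 = 0x37; E(K, 0x37) = 0x69.

C[1] = 0xCE, C[2] = 0x23, C[3] = 0x69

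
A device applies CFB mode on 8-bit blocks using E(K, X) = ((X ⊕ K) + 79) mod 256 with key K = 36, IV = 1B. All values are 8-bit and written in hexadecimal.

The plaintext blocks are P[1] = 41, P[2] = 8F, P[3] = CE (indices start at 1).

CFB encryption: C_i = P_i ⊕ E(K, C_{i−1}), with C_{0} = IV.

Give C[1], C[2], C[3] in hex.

C[1] = E7, C[2] = C5, C[3] = A2

C[1]: E(K, 1B) = A6; 41 ⊕ A6 = E7.
C[2]: E(K, E7) = 4A; 8F ⊕ 4A = C5.
C[3]: E(K, C5) = 6C; CE ⊕ 6C = A2.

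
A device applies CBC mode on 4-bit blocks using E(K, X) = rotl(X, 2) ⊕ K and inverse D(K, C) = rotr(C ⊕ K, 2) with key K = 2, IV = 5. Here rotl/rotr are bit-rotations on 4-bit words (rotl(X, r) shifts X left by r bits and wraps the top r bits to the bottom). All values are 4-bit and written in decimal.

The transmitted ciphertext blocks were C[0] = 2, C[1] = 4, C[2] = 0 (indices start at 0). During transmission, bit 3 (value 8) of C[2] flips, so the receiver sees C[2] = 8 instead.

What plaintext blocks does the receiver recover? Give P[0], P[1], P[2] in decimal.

P[0] = 5, P[1] = 11, P[2] = 14

CBC decryption: P_i = D(K, C_i) ⊕ C_{i−1}, with C_{−1} = IV.
Only C[2] changed, to 8. In CBC, a change in C_i garbles P_i and flips the same bit in P_{i+1}. Decrypting the received ciphertext:
P[0]: D(K, 2) = 0; 0 ⊕ 5 = 5.
P[1]: D(K, 4) = 9; 9 ⊕ 2 = 11.
P[2]: D(K, 8) = 10; 10 ⊕ 4 = 14.
Blocks that differ from the original plaintext: P[2].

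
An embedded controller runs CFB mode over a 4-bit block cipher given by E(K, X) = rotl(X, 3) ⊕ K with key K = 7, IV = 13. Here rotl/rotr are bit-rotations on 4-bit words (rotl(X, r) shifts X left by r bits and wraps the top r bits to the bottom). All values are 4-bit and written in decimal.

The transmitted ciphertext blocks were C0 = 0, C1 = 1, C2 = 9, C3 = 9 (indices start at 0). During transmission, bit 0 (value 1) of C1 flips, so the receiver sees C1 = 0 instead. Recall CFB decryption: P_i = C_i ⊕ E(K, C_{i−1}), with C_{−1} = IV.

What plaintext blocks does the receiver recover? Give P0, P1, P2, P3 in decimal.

Only C1 changed, to 0. In CFB, a change in C_i flips the same bit in P_i and garbles P_{i+1}. Decrypting the received ciphertext:
P0: E(K, 13) = 9; 0 ⊕ 9 = 9.
P1: E(K, 0) = 7; 0 ⊕ 7 = 7.
P2: E(K, 0) = 7; 9 ⊕ 7 = 14.
P3: E(K, 9) = 11; 9 ⊕ 11 = 2.
Blocks that differ from the original plaintext: P1, P2.

P0 = 9, P1 = 7, P2 = 14, P3 = 2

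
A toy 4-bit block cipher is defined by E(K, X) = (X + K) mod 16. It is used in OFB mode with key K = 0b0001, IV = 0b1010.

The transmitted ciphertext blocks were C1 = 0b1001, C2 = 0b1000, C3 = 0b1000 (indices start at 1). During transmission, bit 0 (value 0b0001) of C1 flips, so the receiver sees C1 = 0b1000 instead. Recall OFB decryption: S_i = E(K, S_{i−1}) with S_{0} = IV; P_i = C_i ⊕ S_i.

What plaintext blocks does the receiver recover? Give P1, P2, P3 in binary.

P1 = 0b0011, P2 = 0b0100, P3 = 0b0101

Only C1 changed, to 0b1000. In OFB, a change in C_i flips the same bit in P_i only; the keystream is unaffected. Decrypting the received ciphertext:
P1: S = E(K, 0b1010) = 0b1011; 0b1000 ⊕ 0b1011 = 0b0011.
P2: S = E(K, 0b1011) = 0b1100; 0b1000 ⊕ 0b1100 = 0b0100.
P3: S = E(K, 0b1100) = 0b1101; 0b1000 ⊕ 0b1101 = 0b0101.
Blocks that differ from the original plaintext: P1.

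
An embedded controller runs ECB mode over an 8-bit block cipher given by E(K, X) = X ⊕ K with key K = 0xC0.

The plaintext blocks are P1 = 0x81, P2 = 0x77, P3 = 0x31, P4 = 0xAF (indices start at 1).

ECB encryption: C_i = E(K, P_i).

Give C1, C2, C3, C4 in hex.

C1 = 0x41, C2 = 0xB7, C3 = 0xF1, C4 = 0x6F

C1: E(K, 0x81) = 0x41.
C2: E(K, 0x77) = 0xB7.
C3: E(K, 0x31) = 0xF1.
C4: E(K, 0xAF) = 0x6F.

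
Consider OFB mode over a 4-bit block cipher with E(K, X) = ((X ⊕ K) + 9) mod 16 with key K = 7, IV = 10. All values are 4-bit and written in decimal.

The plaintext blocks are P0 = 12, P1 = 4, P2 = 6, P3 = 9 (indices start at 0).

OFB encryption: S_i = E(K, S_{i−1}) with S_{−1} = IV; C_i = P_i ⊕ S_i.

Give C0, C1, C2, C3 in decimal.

C0 = 10, C1 = 14, C2 = 0, C3 = 3

C0: S = E(K, 10) = 6; 12 ⊕ 6 = 10.
C1: S = E(K, 6) = 10; 4 ⊕ 10 = 14.
C2: S = E(K, 10) = 6; 6 ⊕ 6 = 0.
C3: S = E(K, 6) = 10; 9 ⊕ 10 = 3.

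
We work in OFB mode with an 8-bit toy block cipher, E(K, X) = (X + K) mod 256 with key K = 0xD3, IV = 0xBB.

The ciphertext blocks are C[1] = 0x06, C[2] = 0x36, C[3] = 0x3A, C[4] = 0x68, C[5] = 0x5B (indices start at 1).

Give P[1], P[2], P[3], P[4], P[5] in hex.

P[1] = 0x88, P[2] = 0x57, P[3] = 0x0E, P[4] = 0x6F, P[5] = 0x81

OFB decryption: S_i = E(K, S_{i−1}) with S_{0} = IV; P_i = C_i ⊕ S_i.
P[1]: S = E(K, 0xBB) = 0x8E; 0x06 ⊕ 0x8E = 0x88.
P[2]: S = E(K, 0x8E) = 0x61; 0x36 ⊕ 0x61 = 0x57.
P[3]: S = E(K, 0x61) = 0x34; 0x3A ⊕ 0x34 = 0x0E.
P[4]: S = E(K, 0x34) = 0x07; 0x68 ⊕ 0x07 = 0x6F.
P[5]: S = E(K, 0x07) = 0xDA; 0x5B ⊕ 0xDA = 0x81.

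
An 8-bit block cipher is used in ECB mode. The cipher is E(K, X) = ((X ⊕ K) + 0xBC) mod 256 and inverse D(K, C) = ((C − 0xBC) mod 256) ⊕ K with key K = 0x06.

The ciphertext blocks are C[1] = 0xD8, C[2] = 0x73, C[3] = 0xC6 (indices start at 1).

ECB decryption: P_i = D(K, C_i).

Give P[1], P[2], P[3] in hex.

P[1]: D(K, 0xD8) = 0x1A.
P[2]: D(K, 0x73) = 0xB1.
P[3]: D(K, 0xC6) = 0x0C.

P[1] = 0x1A, P[2] = 0xB1, P[3] = 0x0C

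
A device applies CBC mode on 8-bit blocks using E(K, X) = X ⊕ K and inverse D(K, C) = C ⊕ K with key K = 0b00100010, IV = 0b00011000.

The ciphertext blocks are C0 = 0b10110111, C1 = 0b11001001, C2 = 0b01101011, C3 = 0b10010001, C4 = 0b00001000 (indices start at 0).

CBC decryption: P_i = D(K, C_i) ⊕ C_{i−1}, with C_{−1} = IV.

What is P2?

P2 = 0b10000000

P2: D(K, 0b01101011) = 0b01001001; 0b01001001 ⊕ 0b11001001 = 0b10000000.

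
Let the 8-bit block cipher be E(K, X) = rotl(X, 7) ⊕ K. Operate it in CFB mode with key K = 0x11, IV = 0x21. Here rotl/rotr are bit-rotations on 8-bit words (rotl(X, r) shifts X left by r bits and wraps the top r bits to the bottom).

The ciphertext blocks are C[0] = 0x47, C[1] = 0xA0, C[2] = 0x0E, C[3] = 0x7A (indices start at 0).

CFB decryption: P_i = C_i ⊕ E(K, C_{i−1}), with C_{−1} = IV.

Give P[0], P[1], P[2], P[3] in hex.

P[0]: E(K, 0x21) = 0x81; 0x47 ⊕ 0x81 = 0xC6.
P[1]: E(K, 0x47) = 0xB2; 0xA0 ⊕ 0xB2 = 0x12.
P[2]: E(K, 0xA0) = 0x41; 0x0E ⊕ 0x41 = 0x4F.
P[3]: E(K, 0x0E) = 0x16; 0x7A ⊕ 0x16 = 0x6C.

P[0] = 0xC6, P[1] = 0x12, P[2] = 0x4F, P[3] = 0x6C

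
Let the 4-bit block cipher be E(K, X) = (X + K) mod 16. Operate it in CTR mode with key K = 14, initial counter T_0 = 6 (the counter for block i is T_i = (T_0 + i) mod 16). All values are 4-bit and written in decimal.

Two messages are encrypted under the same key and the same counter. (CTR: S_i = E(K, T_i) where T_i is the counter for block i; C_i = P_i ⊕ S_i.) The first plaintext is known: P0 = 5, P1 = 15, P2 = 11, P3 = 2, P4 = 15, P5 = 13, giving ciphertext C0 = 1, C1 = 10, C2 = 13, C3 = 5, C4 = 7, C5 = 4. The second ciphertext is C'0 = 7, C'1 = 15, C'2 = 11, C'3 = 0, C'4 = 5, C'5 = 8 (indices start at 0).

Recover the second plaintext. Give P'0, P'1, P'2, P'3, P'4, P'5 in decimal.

P'0 = 3, P'1 = 10, P'2 = 13, P'3 = 7, P'4 = 13, P'5 = 1

In CTR with a reused counter, both messages share the same keystream S_i, so C_i ⊕ C'_i = P_i ⊕ P'_i and thus P'_i = P_i ⊕ C_i ⊕ C'_i.
P'0: 5 ⊕ 1 ⊕ 7 = 3.
P'1: 15 ⊕ 10 ⊕ 15 = 10.
P'2: 11 ⊕ 13 ⊕ 11 = 13.
P'3: 2 ⊕ 5 ⊕ 0 = 7.
P'4: 15 ⊕ 7 ⊕ 5 = 13.
P'5: 13 ⊕ 4 ⊕ 8 = 1.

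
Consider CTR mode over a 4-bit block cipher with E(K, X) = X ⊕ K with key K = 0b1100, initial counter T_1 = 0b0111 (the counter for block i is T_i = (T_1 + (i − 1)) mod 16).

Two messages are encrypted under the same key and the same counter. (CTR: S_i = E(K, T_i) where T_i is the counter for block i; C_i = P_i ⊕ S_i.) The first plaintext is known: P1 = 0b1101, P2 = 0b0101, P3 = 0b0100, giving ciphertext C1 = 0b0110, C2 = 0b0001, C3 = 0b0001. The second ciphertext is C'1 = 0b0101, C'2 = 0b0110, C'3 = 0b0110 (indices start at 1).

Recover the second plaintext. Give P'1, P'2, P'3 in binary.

In CTR with a reused counter, both messages share the same keystream S_i, so C_i ⊕ C'_i = P_i ⊕ P'_i and thus P'_i = P_i ⊕ C_i ⊕ C'_i.
P'1: 0b1101 ⊕ 0b0110 ⊕ 0b0101 = 0b1110.
P'2: 0b0101 ⊕ 0b0001 ⊕ 0b0110 = 0b0010.
P'3: 0b0100 ⊕ 0b0001 ⊕ 0b0110 = 0b0011.

P'1 = 0b1110, P'2 = 0b0010, P'3 = 0b0011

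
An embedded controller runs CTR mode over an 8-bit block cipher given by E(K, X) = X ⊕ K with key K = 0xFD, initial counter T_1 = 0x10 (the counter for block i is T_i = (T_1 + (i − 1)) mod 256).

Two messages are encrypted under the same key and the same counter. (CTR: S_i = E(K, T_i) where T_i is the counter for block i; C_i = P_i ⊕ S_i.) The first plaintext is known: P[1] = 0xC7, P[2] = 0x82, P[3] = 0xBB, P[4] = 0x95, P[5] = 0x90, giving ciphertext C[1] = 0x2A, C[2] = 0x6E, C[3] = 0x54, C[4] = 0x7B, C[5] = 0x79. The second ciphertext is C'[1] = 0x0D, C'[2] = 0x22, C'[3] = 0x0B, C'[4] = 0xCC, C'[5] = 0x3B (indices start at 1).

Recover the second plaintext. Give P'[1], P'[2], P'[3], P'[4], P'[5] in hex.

P'[1] = 0xE0, P'[2] = 0xCE, P'[3] = 0xE4, P'[4] = 0x22, P'[5] = 0xD2

In CTR with a reused counter, both messages share the same keystream S_i, so C_i ⊕ C'_i = P_i ⊕ P'_i and thus P'_i = P_i ⊕ C_i ⊕ C'_i.
P'[1]: 0xC7 ⊕ 0x2A ⊕ 0x0D = 0xE0.
P'[2]: 0x82 ⊕ 0x6E ⊕ 0x22 = 0xCE.
P'[3]: 0xBB ⊕ 0x54 ⊕ 0x0B = 0xE4.
P'[4]: 0x95 ⊕ 0x7B ⊕ 0xCC = 0x22.
P'[5]: 0x90 ⊕ 0x79 ⊕ 0x3B = 0xD2.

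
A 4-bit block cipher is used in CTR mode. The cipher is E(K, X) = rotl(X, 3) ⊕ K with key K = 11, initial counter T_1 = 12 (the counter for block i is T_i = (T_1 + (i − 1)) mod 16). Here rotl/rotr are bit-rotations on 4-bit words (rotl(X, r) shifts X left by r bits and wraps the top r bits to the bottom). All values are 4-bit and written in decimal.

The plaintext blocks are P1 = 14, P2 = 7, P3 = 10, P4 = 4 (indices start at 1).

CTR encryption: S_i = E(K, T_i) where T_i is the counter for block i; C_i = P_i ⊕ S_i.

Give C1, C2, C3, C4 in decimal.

C1: T = 12, S = E(K, T) = 13; 14 ⊕ 13 = 3.
C2: T = 13, S = E(K, T) = 5; 7 ⊕ 5 = 2.
C3: T = 14, S = E(K, T) = 12; 10 ⊕ 12 = 6.
C4: T = 15, S = E(K, T) = 4; 4 ⊕ 4 = 0.

C1 = 3, C2 = 2, C3 = 6, C4 = 0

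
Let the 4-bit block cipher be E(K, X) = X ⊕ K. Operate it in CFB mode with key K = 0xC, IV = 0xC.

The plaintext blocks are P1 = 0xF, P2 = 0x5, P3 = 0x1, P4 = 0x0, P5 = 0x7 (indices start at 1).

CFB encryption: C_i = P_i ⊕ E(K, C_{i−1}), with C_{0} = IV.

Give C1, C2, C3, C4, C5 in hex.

C1 = 0xF, C2 = 0x6, C3 = 0xB, C4 = 0x7, C5 = 0xC

C1: E(K, 0xC) = 0x0; 0xF ⊕ 0x0 = 0xF.
C2: E(K, 0xF) = 0x3; 0x5 ⊕ 0x3 = 0x6.
C3: E(K, 0x6) = 0xA; 0x1 ⊕ 0xA = 0xB.
C4: E(K, 0xB) = 0x7; 0x0 ⊕ 0x7 = 0x7.
C5: E(K, 0x7) = 0xB; 0x7 ⊕ 0xB = 0xC.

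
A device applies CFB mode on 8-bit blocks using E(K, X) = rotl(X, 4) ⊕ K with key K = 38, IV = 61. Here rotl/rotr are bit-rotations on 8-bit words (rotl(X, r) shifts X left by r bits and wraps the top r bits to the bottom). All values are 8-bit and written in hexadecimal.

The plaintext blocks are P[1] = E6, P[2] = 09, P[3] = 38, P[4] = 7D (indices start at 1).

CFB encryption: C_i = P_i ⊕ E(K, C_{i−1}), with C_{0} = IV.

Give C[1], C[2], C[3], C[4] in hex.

C[1] = C8, C[2] = BD, C[3] = DB, C[4] = F8

C[1]: E(K, 61) = 2E; E6 ⊕ 2E = C8.
C[2]: E(K, C8) = B4; 09 ⊕ B4 = BD.
C[3]: E(K, BD) = E3; 38 ⊕ E3 = DB.
C[4]: E(K, DB) = 85; 7D ⊕ 85 = F8.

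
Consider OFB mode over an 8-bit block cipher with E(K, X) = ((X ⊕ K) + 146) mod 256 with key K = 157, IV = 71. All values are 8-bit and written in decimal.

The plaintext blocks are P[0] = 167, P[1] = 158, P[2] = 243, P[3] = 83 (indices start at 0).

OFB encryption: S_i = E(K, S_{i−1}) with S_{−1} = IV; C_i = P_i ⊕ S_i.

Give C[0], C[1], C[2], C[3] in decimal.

C[0]: S = E(K, 71) = 108; 167 ⊕ 108 = 203.
C[1]: S = E(K, 108) = 131; 158 ⊕ 131 = 29.
C[2]: S = E(K, 131) = 176; 243 ⊕ 176 = 67.
C[3]: S = E(K, 176) = 191; 83 ⊕ 191 = 236.

C[0] = 203, C[1] = 29, C[2] = 67, C[3] = 236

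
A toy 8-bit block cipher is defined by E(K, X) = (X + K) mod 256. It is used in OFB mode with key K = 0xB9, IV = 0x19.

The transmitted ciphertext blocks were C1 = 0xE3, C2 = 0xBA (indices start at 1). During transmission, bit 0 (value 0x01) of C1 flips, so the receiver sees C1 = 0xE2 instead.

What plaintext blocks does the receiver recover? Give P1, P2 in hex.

P1 = 0x30, P2 = 0x31

OFB decryption: S_i = E(K, S_{i−1}) with S_{0} = IV; P_i = C_i ⊕ S_i.
Only C1 changed, to 0xE2. In OFB, a change in C_i flips the same bit in P_i only; the keystream is unaffected. Decrypting the received ciphertext:
P1: S = E(K, 0x19) = 0xD2; 0xE2 ⊕ 0xD2 = 0x30.
P2: S = E(K, 0xD2) = 0x8B; 0xBA ⊕ 0x8B = 0x31.
Blocks that differ from the original plaintext: P1.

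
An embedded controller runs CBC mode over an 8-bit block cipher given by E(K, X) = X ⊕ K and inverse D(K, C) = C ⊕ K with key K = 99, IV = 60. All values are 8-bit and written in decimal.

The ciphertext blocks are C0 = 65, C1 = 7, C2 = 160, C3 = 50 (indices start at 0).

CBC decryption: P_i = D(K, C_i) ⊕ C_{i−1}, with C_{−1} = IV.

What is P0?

P0 = 30

P0: D(K, 65) = 34; 34 ⊕ 60 = 30.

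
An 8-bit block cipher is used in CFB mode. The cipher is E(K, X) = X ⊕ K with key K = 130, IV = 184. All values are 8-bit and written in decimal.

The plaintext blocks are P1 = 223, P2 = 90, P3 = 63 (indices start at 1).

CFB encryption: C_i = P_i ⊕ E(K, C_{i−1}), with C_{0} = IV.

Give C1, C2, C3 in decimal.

C1: E(K, 184) = 58; 223 ⊕ 58 = 229.
C2: E(K, 229) = 103; 90 ⊕ 103 = 61.
C3: E(K, 61) = 191; 63 ⊕ 191 = 128.

C1 = 229, C2 = 61, C3 = 128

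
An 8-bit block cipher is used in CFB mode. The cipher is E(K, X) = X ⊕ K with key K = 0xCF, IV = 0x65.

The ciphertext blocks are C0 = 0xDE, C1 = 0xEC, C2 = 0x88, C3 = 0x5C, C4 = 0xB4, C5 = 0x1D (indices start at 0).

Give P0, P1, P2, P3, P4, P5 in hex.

P0 = 0x74, P1 = 0xFD, P2 = 0xAB, P3 = 0x1B, P4 = 0x27, P5 = 0x66

CFB decryption: P_i = C_i ⊕ E(K, C_{i−1}), with C_{−1} = IV.
P0: E(K, 0x65) = 0xAA; 0xDE ⊕ 0xAA = 0x74.
P1: E(K, 0xDE) = 0x11; 0xEC ⊕ 0x11 = 0xFD.
P2: E(K, 0xEC) = 0x23; 0x88 ⊕ 0x23 = 0xAB.
P3: E(K, 0x88) = 0x47; 0x5C ⊕ 0x47 = 0x1B.
P4: E(K, 0x5C) = 0x93; 0xB4 ⊕ 0x93 = 0x27.
P5: E(K, 0xB4) = 0x7B; 0x1D ⊕ 0x7B = 0x66.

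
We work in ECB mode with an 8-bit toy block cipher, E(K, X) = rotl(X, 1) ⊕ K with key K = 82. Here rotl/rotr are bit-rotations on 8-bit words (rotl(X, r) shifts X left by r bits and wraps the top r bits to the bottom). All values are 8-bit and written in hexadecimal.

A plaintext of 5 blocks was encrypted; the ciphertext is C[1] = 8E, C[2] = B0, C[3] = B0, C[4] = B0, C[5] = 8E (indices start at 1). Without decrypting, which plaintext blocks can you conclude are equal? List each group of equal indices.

P[1] = P[5]; P[2] = P[3] = P[4]

ECB encrypts each block independently with the same key, so equal ciphertext blocks imply equal plaintext blocks.
C[1] = C[5] = 8E, so P[1] = P[5].
C[2] = C[3] = C[4] = B0, so P[2] = P[3] = P[4].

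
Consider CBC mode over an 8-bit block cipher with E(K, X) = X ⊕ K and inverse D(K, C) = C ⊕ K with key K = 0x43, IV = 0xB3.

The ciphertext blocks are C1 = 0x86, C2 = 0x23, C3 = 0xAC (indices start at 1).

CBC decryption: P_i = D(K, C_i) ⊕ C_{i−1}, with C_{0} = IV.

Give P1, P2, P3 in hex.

P1 = 0x76, P2 = 0xE6, P3 = 0xCC

P1: D(K, 0x86) = 0xC5; 0xC5 ⊕ 0xB3 = 0x76.
P2: D(K, 0x23) = 0x60; 0x60 ⊕ 0x86 = 0xE6.
P3: D(K, 0xAC) = 0xEF; 0xEF ⊕ 0x23 = 0xCC.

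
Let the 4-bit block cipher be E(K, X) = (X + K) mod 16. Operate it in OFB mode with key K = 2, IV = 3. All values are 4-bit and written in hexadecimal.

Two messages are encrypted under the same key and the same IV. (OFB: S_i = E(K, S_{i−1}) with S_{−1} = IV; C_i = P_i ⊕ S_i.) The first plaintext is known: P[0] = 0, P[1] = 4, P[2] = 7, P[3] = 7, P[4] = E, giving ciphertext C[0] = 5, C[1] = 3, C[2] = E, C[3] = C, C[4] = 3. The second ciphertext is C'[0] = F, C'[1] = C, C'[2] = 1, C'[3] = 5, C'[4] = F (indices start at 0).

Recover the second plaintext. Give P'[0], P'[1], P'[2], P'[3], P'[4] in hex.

In OFB with a reused IV, both messages share the same keystream S_i, so C_i ⊕ C'_i = P_i ⊕ P'_i and thus P'_i = P_i ⊕ C_i ⊕ C'_i.
P'[0]: 0 ⊕ 5 ⊕ F = A.
P'[1]: 4 ⊕ 3 ⊕ C = B.
P'[2]: 7 ⊕ E ⊕ 1 = 8.
P'[3]: 7 ⊕ C ⊕ 5 = E.
P'[4]: E ⊕ 3 ⊕ F = 2.

P'[0] = A, P'[1] = B, P'[2] = 8, P'[3] = E, P'[4] = 2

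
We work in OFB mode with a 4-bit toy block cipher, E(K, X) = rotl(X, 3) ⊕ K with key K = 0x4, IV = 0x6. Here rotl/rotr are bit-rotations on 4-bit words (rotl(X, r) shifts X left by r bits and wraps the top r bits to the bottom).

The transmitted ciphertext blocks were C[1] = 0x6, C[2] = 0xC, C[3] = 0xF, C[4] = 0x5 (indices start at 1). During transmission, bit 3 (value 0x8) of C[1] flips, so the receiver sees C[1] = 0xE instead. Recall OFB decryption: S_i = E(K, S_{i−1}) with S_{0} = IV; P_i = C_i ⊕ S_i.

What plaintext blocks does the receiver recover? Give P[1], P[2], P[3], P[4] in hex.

P[1] = 0x9, P[2] = 0x3, P[3] = 0x4, P[4] = 0xC

Only C[1] changed, to 0xE. In OFB, a change in C_i flips the same bit in P_i only; the keystream is unaffected. Decrypting the received ciphertext:
P[1]: S = E(K, 0x6) = 0x7; 0xE ⊕ 0x7 = 0x9.
P[2]: S = E(K, 0x7) = 0xF; 0xC ⊕ 0xF = 0x3.
P[3]: S = E(K, 0xF) = 0xB; 0xF ⊕ 0xB = 0x4.
P[4]: S = E(K, 0xB) = 0x9; 0x5 ⊕ 0x9 = 0xC.
Blocks that differ from the original plaintext: P[1].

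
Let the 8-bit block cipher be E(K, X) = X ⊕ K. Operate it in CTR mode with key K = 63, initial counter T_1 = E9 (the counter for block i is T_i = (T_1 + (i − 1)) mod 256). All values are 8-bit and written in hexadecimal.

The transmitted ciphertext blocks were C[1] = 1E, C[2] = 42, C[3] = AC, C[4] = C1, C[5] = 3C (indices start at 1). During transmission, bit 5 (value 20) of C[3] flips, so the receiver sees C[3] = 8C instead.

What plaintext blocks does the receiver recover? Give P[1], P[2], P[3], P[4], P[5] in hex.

CTR decryption: S_i = E(K, T_i) where T_i is the counter for block i; P_i = C_i ⊕ S_i.
Only C[3] changed, to 8C. In CTR, a change in C_i flips the same bit in P_i only; the keystream is unaffected. Decrypting the received ciphertext:
P[1]: T = E9, S = E(K, T) = 8A; 1E ⊕ 8A = 94.
P[2]: T = EA, S = E(K, T) = 89; 42 ⊕ 89 = CB.
P[3]: T = EB, S = E(K, T) = 88; 8C ⊕ 88 = 04.
P[4]: T = EC, S = E(K, T) = 8F; C1 ⊕ 8F = 4E.
P[5]: T = ED, S = E(K, T) = 8E; 3C ⊕ 8E = B2.
Blocks that differ from the original plaintext: P[3].

P[1] = 94, P[2] = CB, P[3] = 04, P[4] = 4E, P[5] = B2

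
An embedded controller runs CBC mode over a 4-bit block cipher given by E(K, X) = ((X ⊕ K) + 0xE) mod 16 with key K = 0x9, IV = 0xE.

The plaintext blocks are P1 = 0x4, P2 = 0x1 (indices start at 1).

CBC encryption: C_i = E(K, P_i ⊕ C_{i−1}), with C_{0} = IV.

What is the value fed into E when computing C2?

C1: P1 ⊕ 0xE = 0xA; E(K, 0xA) = 0x1.
C2: P2 ⊕ 0x1 = 0x0; E(K, 0x0) = 0x7.
So the input to E for block 2 is 0x0.

0x0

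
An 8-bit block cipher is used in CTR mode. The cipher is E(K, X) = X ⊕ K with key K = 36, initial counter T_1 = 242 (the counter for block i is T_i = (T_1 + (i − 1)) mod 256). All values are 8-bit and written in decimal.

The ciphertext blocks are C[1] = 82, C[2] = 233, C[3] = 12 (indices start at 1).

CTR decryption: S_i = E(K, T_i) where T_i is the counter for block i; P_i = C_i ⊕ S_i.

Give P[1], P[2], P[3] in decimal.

P[1] = 132, P[2] = 62, P[3] = 220

P[1]: T = 242, S = E(K, T) = 214; 82 ⊕ 214 = 132.
P[2]: T = 243, S = E(K, T) = 215; 233 ⊕ 215 = 62.
P[3]: T = 244, S = E(K, T) = 208; 12 ⊕ 208 = 220.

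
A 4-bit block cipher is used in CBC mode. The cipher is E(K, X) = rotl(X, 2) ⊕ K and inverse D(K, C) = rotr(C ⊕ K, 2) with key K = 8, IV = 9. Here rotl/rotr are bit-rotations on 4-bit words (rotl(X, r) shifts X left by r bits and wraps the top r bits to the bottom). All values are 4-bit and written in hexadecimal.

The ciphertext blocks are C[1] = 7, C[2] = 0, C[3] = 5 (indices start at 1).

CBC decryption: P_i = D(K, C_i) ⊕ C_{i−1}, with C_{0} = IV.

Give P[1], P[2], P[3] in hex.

P[1] = 6, P[2] = 5, P[3] = 7

P[1]: D(K, 7) = F; F ⊕ 9 = 6.
P[2]: D(K, 0) = 2; 2 ⊕ 7 = 5.
P[3]: D(K, 5) = 7; 7 ⊕ 0 = 7.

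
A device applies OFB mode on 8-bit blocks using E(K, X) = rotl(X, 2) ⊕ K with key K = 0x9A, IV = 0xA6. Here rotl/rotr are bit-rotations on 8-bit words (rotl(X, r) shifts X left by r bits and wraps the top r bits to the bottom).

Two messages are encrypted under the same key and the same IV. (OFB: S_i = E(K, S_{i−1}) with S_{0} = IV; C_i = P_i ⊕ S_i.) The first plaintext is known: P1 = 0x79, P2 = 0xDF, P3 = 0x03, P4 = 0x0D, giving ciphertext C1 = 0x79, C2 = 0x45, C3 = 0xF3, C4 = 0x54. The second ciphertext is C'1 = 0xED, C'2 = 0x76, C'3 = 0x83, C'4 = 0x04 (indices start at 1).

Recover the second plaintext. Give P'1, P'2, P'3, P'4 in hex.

In OFB with a reused IV, both messages share the same keystream S_i, so C_i ⊕ C'_i = P_i ⊕ P'_i and thus P'_i = P_i ⊕ C_i ⊕ C'_i.
P'1: 0x79 ⊕ 0x79 ⊕ 0xED = 0xED.
P'2: 0xDF ⊕ 0x45 ⊕ 0x76 = 0xEC.
P'3: 0x03 ⊕ 0xF3 ⊕ 0x83 = 0x73.
P'4: 0x0D ⊕ 0x54 ⊕ 0x04 = 0x5D.

P'1 = 0xED, P'2 = 0xEC, P'3 = 0x73, P'4 = 0x5D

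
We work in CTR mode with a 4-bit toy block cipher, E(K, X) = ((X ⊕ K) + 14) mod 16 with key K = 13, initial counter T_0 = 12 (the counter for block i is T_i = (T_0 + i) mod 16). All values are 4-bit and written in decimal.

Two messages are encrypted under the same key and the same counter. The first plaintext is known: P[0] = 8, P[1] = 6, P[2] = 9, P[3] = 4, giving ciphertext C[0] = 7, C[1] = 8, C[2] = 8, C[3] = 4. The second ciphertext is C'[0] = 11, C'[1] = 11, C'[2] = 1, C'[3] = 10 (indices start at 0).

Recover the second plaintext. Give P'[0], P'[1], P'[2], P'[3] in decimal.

In CTR with a reused counter, both messages share the same keystream S_i, so C_i ⊕ C'_i = P_i ⊕ P'_i and thus P'_i = P_i ⊕ C_i ⊕ C'_i.
P'[0]: 8 ⊕ 7 ⊕ 11 = 4.
P'[1]: 6 ⊕ 8 ⊕ 11 = 5.
P'[2]: 9 ⊕ 8 ⊕ 1 = 0.
P'[3]: 4 ⊕ 4 ⊕ 10 = 10.

P'[0] = 4, P'[1] = 5, P'[2] = 0, P'[3] = 10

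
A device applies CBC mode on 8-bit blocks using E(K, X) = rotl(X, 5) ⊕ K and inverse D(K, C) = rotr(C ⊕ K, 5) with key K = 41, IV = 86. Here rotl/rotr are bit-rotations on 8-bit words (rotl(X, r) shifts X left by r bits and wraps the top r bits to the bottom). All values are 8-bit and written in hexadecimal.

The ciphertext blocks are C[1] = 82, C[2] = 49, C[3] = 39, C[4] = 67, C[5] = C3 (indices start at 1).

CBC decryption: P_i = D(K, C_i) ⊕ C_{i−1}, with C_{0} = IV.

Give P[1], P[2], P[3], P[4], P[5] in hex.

P[1] = 98, P[2] = C2, P[3] = 8A, P[4] = 08, P[5] = 73

P[1]: D(K, 82) = 1E; 1E ⊕ 86 = 98.
P[2]: D(K, 49) = 40; 40 ⊕ 82 = C2.
P[3]: D(K, 39) = C3; C3 ⊕ 49 = 8A.
P[4]: D(K, 67) = 31; 31 ⊕ 39 = 08.
P[5]: D(K, C3) = 14; 14 ⊕ 67 = 73.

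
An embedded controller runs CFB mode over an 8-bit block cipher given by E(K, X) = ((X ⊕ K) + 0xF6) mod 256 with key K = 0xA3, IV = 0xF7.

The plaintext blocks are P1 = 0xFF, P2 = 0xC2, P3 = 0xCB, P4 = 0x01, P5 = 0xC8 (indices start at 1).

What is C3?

CFB encryption: C_i = P_i ⊕ E(K, C_{i−1}), with C_{0} = IV.
C1: E(K, 0xF7) = 0x4A; 0xFF ⊕ 0x4A = 0xB5.
C2: E(K, 0xB5) = 0x0C; 0xC2 ⊕ 0x0C = 0xCE.
C3: E(K, 0xCE) = 0x63; 0xCB ⊕ 0x63 = 0xA8.

C3 = 0xA8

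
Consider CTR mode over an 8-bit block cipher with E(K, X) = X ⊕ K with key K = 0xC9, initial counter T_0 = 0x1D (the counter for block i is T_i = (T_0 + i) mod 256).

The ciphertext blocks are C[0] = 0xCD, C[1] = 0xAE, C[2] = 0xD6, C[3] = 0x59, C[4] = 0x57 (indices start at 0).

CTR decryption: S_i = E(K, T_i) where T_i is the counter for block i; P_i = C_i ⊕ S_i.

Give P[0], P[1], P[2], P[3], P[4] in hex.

P[0] = 0x19, P[1] = 0x79, P[2] = 0x00, P[3] = 0xB0, P[4] = 0xBF

P[0]: T = 0x1D, S = E(K, T) = 0xD4; 0xCD ⊕ 0xD4 = 0x19.
P[1]: T = 0x1E, S = E(K, T) = 0xD7; 0xAE ⊕ 0xD7 = 0x79.
P[2]: T = 0x1F, S = E(K, T) = 0xD6; 0xD6 ⊕ 0xD6 = 0x00.
P[3]: T = 0x20, S = E(K, T) = 0xE9; 0x59 ⊕ 0xE9 = 0xB0.
P[4]: T = 0x21, S = E(K, T) = 0xE8; 0x57 ⊕ 0xE8 = 0xBF.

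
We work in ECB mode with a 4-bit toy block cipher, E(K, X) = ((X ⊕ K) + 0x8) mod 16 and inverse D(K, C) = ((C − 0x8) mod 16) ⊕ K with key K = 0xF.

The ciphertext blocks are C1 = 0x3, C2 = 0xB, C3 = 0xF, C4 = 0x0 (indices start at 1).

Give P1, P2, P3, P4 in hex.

P1 = 0x4, P2 = 0xC, P3 = 0x8, P4 = 0x7

ECB decryption: P_i = D(K, C_i).
P1: D(K, 0x3) = 0x4.
P2: D(K, 0xB) = 0xC.
P3: D(K, 0xF) = 0x8.
P4: D(K, 0x0) = 0x7.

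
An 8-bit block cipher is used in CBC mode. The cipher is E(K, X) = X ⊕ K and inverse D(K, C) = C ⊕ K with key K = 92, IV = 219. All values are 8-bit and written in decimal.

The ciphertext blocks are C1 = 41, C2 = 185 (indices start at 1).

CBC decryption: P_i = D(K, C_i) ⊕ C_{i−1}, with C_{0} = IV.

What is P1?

P1 = 174

P1: D(K, 41) = 117; 117 ⊕ 219 = 174.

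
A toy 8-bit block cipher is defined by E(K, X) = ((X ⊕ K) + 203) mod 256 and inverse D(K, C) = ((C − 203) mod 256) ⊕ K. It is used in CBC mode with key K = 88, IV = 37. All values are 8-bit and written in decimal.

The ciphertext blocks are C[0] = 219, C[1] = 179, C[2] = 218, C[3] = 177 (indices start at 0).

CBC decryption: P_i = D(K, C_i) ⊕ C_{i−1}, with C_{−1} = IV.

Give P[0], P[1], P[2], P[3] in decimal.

P[0] = 109, P[1] = 107, P[2] = 228, P[3] = 100

P[0]: D(K, 219) = 72; 72 ⊕ 37 = 109.
P[1]: D(K, 179) = 176; 176 ⊕ 219 = 107.
P[2]: D(K, 218) = 87; 87 ⊕ 179 = 228.
P[3]: D(K, 177) = 190; 190 ⊕ 218 = 100.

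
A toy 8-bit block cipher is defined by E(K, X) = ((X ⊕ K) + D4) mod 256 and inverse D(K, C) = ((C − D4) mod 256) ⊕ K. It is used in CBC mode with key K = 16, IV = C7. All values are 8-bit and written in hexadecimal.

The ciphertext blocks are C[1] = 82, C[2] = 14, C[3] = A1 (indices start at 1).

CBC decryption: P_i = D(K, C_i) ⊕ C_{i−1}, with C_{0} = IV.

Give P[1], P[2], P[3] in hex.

P[1] = 7F, P[2] = D4, P[3] = CF

P[1]: D(K, 82) = B8; B8 ⊕ C7 = 7F.
P[2]: D(K, 14) = 56; 56 ⊕ 82 = D4.
P[3]: D(K, A1) = DB; DB ⊕ 14 = CF.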